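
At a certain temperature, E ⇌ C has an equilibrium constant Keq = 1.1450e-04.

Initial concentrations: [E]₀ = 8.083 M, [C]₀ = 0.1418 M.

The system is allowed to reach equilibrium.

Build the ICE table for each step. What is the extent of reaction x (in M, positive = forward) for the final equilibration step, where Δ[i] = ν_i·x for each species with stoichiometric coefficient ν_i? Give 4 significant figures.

Q₀ = 0.01754 vs Keq = 1.1450e-04 ⇒ Q>K, reverse
Step 1:
                  E         C
  Initial     8.083    0.1418
  Change     0.1409   -0.1409
  Equil       8.224 9.4163e-04
  solve Keq expr → x = -0.1409; check Q = 1.1450e-04

x = -0.1409 M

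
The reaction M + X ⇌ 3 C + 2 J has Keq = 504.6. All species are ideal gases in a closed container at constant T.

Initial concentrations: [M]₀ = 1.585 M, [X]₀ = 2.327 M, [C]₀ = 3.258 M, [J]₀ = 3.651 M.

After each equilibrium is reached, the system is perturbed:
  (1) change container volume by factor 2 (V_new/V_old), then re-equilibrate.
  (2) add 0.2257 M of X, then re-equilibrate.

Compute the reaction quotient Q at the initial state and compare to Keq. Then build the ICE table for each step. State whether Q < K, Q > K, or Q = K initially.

Q₀ = 125 vs Keq = 504.6 ⇒ Q<K, forward
Step 1:
                  M         X         C         J
  Initial     1.585     2.327     3.258     3.651
  Change    -0.3027   -0.3027     0.908    0.6053
  Equil       1.282     2.024     4.166     4.256
  solve Keq expr → x = 0.3027; check Q = 504.6
Then change container volume by factor 2 (V_new/V_old).
Step 2:
                  M         X         C         J
  Initial    0.6412     1.012     2.083     2.128
  Change     -0.245    -0.245    0.7349    0.4899
  Equil      0.3962    0.7672     2.818     2.618
  solve Keq expr → x = 0.245; check Q = 504.6
Then add 0.2257 M of X.
Step 3:
                  M         X         C         J
  Initial    0.3962    0.9929     2.818     2.618
  Change   -0.03106  -0.03106   0.09317   0.06211
  Equil      0.3651    0.9618     2.911      2.68
  solve Keq expr → x = 0.03106; check Q = 504.6

Q₀ = 125; Q < K (proceeds forward)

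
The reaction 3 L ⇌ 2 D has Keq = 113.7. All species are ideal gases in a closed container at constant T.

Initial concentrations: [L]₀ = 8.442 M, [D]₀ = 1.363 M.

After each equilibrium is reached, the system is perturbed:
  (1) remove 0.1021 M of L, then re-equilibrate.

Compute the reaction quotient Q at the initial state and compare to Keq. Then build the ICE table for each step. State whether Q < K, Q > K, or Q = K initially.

Q₀ = 0.003088 vs Keq = 113.7 ⇒ Q<K, forward
Step 1:
                  L         D
  init        8.442     1.363
  Δ          -7.722     5.148
  eq         0.7198     6.511
  solve Keq expr → x = 2.574; check Q = 113.7
Then remove 0.1021 M of L.
Step 2:
                  L         D
  init       0.6177     6.511
  Δ         0.09731  -0.06487
  eq          0.715     6.446
  solve Keq expr → x = -0.03244; check Q = 113.7

Q₀ = 0.003088; Q < K (proceeds forward)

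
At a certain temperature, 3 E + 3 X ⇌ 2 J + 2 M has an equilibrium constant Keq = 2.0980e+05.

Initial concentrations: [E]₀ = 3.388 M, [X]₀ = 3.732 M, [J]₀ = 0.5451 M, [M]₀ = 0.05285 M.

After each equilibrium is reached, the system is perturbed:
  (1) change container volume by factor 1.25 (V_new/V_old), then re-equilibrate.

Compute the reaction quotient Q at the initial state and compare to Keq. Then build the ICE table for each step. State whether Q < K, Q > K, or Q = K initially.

Q₀ = 4.1057e-07; Q < K (proceeds forward)

Q₀ = 4.1057e-07 vs Keq = 2.0980e+05 ⇒ Q<K, forward
Step 1:
                    E           X           J           M
  Initial       3.388       3.732      0.5451     0.05285
  Change       -3.267      -3.267       2.178       2.178
  Equil        0.1206      0.4646       2.723       2.231
  solve Keq expr → x = 1.089; check Q = 2.0980e+05
Then change container volume by factor 1.25 (V_new/V_old).
Step 2:
                    E           X           J           M
  Initial     0.09649      0.3717       2.179       1.785
  Change      0.01154     0.01154   -0.007692   -0.007692
  Equil         0.108      0.3832       2.171       1.777
  solve Keq expr → x = -0.003846; check Q = 2.0980e+05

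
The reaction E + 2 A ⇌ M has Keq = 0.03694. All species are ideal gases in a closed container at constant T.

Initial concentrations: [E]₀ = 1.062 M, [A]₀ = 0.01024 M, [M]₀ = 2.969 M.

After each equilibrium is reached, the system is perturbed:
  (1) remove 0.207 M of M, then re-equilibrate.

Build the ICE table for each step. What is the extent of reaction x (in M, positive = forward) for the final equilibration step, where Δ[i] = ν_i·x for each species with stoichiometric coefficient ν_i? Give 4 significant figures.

Q₀ = 2.6662e+04 vs Keq = 0.03694 ⇒ Q>K, reverse
Step 1:
                  E         A         M
  init        1.062   0.01024     2.969
  Δ           1.729     3.458    -1.729
  eq          2.791     3.468      1.24
  solve Keq expr → x = -1.729; check Q = 0.03694
Then remove 0.207 M of M.
Step 2:
                  E         A         M
  init        2.791     3.468     1.033
  Δ        -0.07374   -0.1475   0.07374
  eq          2.717     3.321     1.107
  solve Keq expr → x = 0.07374; check Q = 0.03694

x = 0.07374 M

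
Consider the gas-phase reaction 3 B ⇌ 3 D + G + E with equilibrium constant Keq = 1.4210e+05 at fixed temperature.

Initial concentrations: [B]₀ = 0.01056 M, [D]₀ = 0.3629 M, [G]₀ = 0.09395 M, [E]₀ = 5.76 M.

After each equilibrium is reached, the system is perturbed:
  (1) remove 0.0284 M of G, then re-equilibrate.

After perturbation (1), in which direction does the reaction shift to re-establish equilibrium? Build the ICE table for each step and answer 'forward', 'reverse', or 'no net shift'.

Direction: forward

Q₀ = 2.1963e+04 vs Keq = 1.4210e+05 ⇒ Q<K, forward
Step 1:
                  B         D         G         E
  Initial   0.01056    0.3629   0.09395      5.76
  Change  -0.004785  0.004785  0.001595  0.001595
  Equil    0.005775    0.3677   0.09555     5.762
  solve Keq expr → x = 0.001595; check Q = 1.4210e+05
Then remove 0.0284 M of G.
Step 2:
                  B         D         G         E
  Initial  0.005775    0.3677   0.06715     5.762
  Change  -6.2646e-04 6.2646e-04 2.0882e-04 2.0882e-04
  Equil    0.005148    0.3683   0.06735     5.762
  solve Keq expr → x = 2.0882e-04; check Q = 1.4210e+05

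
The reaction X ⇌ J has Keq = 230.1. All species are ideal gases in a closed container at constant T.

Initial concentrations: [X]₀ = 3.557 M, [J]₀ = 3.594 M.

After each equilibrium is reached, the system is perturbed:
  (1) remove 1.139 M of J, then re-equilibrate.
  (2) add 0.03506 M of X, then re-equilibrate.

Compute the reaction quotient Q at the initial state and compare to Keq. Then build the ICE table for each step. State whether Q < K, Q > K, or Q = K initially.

Q₀ = 1.01; Q < K (proceeds forward)

Q₀ = 1.01 vs Keq = 230.1 ⇒ Q<K, forward
Step 1:
                    X           J
  Initial       3.557       3.594
  Change       -3.526       3.526
  Equil       0.03094        7.12
  solve Keq expr → x = 3.526; check Q = 230.1
Then remove 1.139 M of J.
Step 2:
                    X           J
  Initial     0.03094       5.981
  Change    -0.004929    0.004929
  Equil       0.02601       5.986
  solve Keq expr → x = 0.004929; check Q = 230.1
Then add 0.03506 M of X.
Step 3:
                    X           J
  Initial     0.06107       5.986
  Change     -0.03491     0.03491
  Equil       0.02617       6.021
  solve Keq expr → x = 0.03491; check Q = 230.1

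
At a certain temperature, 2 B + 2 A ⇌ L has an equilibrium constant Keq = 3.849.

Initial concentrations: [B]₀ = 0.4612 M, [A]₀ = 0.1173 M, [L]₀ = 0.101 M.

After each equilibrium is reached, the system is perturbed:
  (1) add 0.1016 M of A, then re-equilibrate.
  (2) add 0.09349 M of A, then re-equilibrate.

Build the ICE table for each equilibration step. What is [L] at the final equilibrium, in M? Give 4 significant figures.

[L]_eq = 0.09352 M

Q₀ = 34.51 vs Keq = 3.849 ⇒ Q>K, reverse
Step 1:
                    B           A           L
  init         0.4612      0.1173       0.101
  Δ           0.09486     0.09486    -0.04743
  eq           0.5561      0.2122     0.05357
  solve Keq expr → x = -0.04743; check Q = 3.849
Then add 0.1016 M of A.
Step 2:
                    B           A           L
  init         0.5561      0.3138     0.05357
  Δ          -0.04241    -0.04241      0.0212
  eq           0.5137      0.2714     0.07477
  solve Keq expr → x = 0.0212; check Q = 3.849
Then add 0.09349 M of A.
Step 3:
                    B           A           L
  init         0.5137      0.3648     0.07477
  Δ          -0.03749    -0.03749     0.01874
  eq           0.4762      0.3274     0.09352
  solve Keq expr → x = 0.01874; check Q = 3.849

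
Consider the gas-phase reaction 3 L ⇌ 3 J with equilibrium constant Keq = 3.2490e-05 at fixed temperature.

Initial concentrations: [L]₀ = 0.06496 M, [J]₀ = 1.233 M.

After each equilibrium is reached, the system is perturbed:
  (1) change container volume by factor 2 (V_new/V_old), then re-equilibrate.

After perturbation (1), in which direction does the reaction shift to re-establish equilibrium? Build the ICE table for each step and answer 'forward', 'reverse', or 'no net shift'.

Direction: no net shift

Q₀ = 6838 vs Keq = 3.2490e-05 ⇒ Q>K, reverse
Step 1:
                  L         J
  Initial   0.06496     1.233
  Change      1.193    -1.193
  Equil       1.258   0.04014
  solve Keq expr → x = -0.3976; check Q = 3.2490e-05
Then change container volume by factor 2 (V_new/V_old).
Step 2:
                  L         J
  Initial    0.6289   0.02007
  Change          0         0
  Equil      0.6289   0.02007
  solve Keq expr → x = 0; check Q = 3.2490e-05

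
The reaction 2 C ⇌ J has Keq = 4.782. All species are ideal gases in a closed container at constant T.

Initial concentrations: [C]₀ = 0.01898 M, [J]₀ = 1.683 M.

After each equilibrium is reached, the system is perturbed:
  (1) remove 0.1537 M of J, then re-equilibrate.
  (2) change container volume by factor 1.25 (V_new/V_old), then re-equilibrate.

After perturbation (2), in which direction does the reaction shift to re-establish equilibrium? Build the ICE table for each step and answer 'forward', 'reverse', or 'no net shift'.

Direction: reverse

Q₀ = 4672 vs Keq = 4.782 ⇒ Q>K, reverse
Step 1:
                  C         J
  init      0.01898     1.683
  Δ           0.526    -0.263
  eq         0.5449      1.42
  solve Keq expr → x = -0.263; check Q = 4.782
Then remove 0.1537 M of J.
Step 2:
                  C         J
  init       0.5449     1.266
  Δ        -0.02754   0.01377
  eq         0.5174      1.28
  solve Keq expr → x = 0.01377; check Q = 4.782
Then change container volume by factor 1.25 (V_new/V_old).
Step 3:
                  C         J
  init       0.4139     1.024
  Δ         0.04387  -0.02194
  eq         0.4578     1.002
  solve Keq expr → x = -0.02194; check Q = 4.782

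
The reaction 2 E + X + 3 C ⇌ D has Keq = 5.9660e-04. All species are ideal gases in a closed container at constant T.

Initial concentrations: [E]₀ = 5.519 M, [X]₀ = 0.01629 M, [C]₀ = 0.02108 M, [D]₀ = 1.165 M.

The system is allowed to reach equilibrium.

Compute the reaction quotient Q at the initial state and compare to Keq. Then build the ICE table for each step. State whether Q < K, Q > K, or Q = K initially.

Q₀ = 2.5065e+05; Q > K (proceeds reverse)

Q₀ = 2.5065e+05 vs Keq = 5.9660e-04 ⇒ Q>K, reverse
Step 1:
                  E         X         C         D
  Initial     5.519   0.01629   0.02108     1.165
  Change       1.61     0.805     2.415    -0.805
  Equil       7.129    0.8213     2.436      0.36
  solve Keq expr → x = -0.805; check Q = 5.9660e-04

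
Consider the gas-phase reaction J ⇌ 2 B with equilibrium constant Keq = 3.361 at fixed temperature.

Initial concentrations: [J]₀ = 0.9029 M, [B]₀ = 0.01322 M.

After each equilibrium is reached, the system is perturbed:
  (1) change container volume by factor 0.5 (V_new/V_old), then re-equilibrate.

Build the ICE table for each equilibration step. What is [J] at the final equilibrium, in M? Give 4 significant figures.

[J]_eq = 0.9334 M

Q₀ = 1.9356e-04 vs Keq = 3.361 ⇒ Q<K, forward
Step 1:
                  J         B
  init       0.9029   0.01322
  Δ         -0.5432     1.086
  eq         0.3597       1.1
  solve Keq expr → x = 0.5432; check Q = 3.361
Then change container volume by factor 0.5 (V_new/V_old).
Step 2:
                  J         B
  init       0.7195     2.199
  Δ           0.214   -0.4279
  eq         0.9334     1.771
  solve Keq expr → x = -0.214; check Q = 3.361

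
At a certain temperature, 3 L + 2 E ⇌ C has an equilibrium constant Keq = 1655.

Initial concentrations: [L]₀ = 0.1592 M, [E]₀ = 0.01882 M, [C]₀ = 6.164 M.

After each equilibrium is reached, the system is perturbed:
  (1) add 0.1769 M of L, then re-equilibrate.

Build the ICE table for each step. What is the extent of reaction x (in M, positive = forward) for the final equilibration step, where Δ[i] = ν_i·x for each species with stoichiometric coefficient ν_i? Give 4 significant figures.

x = 0.02654 M

Q₀ = 4.3131e+06 vs Keq = 1655 ⇒ Q>K, reverse
Step 1:
                   L          E          C
  Initial     0.1592    0.01882      6.164
  Change      0.2819     0.1879   -0.09396
  Equil       0.4411     0.2067       6.07
  solve Keq expr → x = -0.09396; check Q = 1655
Then add 0.1769 M of L.
Step 2:
                   L          E          C
  Initial      0.618     0.2067       6.07
  Change    -0.07963   -0.05308    0.02654
  Equil       0.5384     0.1537      6.097
  solve Keq expr → x = 0.02654; check Q = 1655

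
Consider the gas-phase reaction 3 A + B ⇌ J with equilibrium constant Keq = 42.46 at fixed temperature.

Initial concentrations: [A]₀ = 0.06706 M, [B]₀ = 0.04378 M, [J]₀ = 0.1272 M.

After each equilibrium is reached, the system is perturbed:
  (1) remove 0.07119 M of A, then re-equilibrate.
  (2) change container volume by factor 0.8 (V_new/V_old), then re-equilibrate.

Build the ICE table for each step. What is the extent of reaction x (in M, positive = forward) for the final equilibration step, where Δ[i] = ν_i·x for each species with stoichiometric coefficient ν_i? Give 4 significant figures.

Q₀ = 9634 vs Keq = 42.46 ⇒ Q>K, reverse
Step 1:
                    A           B           J
  init        0.06706     0.04378      0.1272
  Δ            0.1806     0.06018    -0.06018
  eq           0.2476       0.104     0.06702
  solve Keq expr → x = -0.06018; check Q = 42.46
Then remove 0.07119 M of A.
Step 2:
                    A           B           J
  init         0.1764       0.104     0.06702
  Δ           0.04268     0.01423    -0.01423
  eq           0.2191      0.1182     0.05279
  solve Keq expr → x = -0.01423; check Q = 42.46
Then change container volume by factor 0.8 (V_new/V_old).
Step 3:
                    A           B           J
  init         0.2739      0.1477     0.06598
  Δ          -0.03573    -0.01191     0.01191
  eq           0.2381      0.1358      0.0779
  solve Keq expr → x = 0.01191; check Q = 42.46

x = 0.01191 M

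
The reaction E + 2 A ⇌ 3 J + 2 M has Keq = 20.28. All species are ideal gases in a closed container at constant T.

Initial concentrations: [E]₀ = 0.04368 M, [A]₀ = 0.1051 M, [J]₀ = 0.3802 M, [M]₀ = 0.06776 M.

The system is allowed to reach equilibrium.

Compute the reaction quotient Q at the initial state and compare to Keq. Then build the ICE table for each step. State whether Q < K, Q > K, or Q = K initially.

Q₀ = 0.523 vs Keq = 20.28 ⇒ Q<K, forward
Step 1:
                  E         A         J         M
  init      0.04368    0.1051    0.3802   0.06776
  Δ        -0.02428  -0.04856   0.07283   0.04856
  eq         0.0194   0.05654     0.453    0.1163
  solve Keq expr → x = 0.02428; check Q = 20.28

Q₀ = 0.523; Q < K (proceeds forward)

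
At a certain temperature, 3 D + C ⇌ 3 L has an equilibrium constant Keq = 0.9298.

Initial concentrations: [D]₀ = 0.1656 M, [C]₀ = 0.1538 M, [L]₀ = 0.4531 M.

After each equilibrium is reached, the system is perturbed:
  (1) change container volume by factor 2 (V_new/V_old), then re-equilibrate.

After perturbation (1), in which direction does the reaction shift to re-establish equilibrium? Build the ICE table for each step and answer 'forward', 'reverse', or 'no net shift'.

Q₀ = 133.2 vs Keq = 0.9298 ⇒ Q>K, reverse
Step 1:
                  D         C         L
  Initial    0.1656    0.1538    0.4531
  Change      0.222   0.07401    -0.222
  Equil      0.3876    0.2278    0.2311
  solve Keq expr → x = -0.07401; check Q = 0.9298
Then change container volume by factor 2 (V_new/V_old).
Step 2:
                  D         C         L
  Initial    0.1938    0.1139    0.1155
  Change     0.0152  0.005066   -0.0152
  Equil       0.209     0.119    0.1003
  solve Keq expr → x = -0.005066; check Q = 0.9298

Direction: reverse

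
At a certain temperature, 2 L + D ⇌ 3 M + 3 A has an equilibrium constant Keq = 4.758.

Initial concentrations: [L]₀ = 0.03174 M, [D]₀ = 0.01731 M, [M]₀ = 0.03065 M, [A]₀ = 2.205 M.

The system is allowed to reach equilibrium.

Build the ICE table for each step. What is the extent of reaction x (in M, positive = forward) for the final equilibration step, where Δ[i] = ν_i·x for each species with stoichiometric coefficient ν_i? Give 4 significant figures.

Q₀ = 17.7 vs Keq = 4.758 ⇒ Q>K, reverse
Step 1:
                    L           D           M           A
  I           0.03174     0.01731     0.03065       2.205
  C          0.005124    0.002562   -0.007685   -0.007685
  E           0.03686     0.01987     0.02296       2.197
  solve Keq expr → x = -0.002562; check Q = 4.758

x = -0.002562 M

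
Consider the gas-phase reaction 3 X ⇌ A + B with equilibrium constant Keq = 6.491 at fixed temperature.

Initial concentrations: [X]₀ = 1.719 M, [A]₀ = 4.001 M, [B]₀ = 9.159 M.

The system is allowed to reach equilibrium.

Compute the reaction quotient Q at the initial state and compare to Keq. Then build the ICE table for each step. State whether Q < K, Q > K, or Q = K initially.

Q₀ = 7.214 vs Keq = 6.491 ⇒ Q>K, reverse
Step 1:
                   X          A          B
  init         1.719      4.001      9.159
  Δ          0.05752   -0.01917   -0.01917
  eq           1.777      3.982       9.14
  solve Keq expr → x = -0.01917; check Q = 6.491

Q₀ = 7.214; Q > K (proceeds reverse)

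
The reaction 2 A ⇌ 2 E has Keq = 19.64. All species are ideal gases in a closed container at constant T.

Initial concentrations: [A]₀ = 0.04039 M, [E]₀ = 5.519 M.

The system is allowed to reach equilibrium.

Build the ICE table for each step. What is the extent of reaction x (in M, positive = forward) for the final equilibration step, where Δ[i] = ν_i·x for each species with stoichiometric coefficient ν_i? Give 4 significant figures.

x = -0.4916 M

Q₀ = 1.8671e+04 vs Keq = 19.64 ⇒ Q>K, reverse
Step 1:
                  A         E
  init      0.04039     5.519
  Δ          0.9831   -0.9831
  eq          1.024     4.536
  solve Keq expr → x = -0.4916; check Q = 19.64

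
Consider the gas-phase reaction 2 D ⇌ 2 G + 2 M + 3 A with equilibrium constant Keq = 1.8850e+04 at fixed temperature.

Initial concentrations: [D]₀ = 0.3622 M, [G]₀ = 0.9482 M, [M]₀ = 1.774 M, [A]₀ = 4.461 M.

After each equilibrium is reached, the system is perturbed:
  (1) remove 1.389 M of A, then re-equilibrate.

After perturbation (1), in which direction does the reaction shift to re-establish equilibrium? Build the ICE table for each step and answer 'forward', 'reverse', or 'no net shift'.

Q₀ = 1915 vs Keq = 1.8850e+04 ⇒ Q<K, forward
Step 1:
                  D         G         M         A
  Initial    0.3622    0.9482     1.774     4.461
  Change    -0.1929    0.1929    0.1929    0.2894
  Equil      0.1693     1.141     1.967      4.75
  solve Keq expr → x = 0.09647; check Q = 1.8850e+04
Then remove 1.389 M of A.
Step 2:
                  D         G         M         A
  Initial    0.1693     1.141     1.967     3.361
  Change   -0.05638   0.05638   0.05638   0.08456
  Equil      0.1129     1.198     2.023     3.446
  solve Keq expr → x = 0.02819; check Q = 1.8850e+04

Direction: forward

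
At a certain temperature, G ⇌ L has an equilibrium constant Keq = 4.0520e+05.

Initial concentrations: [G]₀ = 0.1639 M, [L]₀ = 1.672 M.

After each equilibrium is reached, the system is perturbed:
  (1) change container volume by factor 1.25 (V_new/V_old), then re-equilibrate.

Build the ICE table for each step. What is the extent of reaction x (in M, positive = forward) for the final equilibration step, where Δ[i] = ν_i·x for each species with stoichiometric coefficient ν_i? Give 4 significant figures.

x = 0 M

Q₀ = 10.2 vs Keq = 4.0520e+05 ⇒ Q<K, forward
Step 1:
                    G           L
  Initial      0.1639       1.672
  Change      -0.1639      0.1639
  Equil    4.5308e-06       1.836
  solve Keq expr → x = 0.1639; check Q = 4.0520e+05
Then change container volume by factor 1.25 (V_new/V_old).
Step 2:
                    G           L
  Initial  3.6247e-06       1.469
  Change            0           0
  Equil    3.6247e-06       1.469
  solve Keq expr → x = 0; check Q = 4.0520e+05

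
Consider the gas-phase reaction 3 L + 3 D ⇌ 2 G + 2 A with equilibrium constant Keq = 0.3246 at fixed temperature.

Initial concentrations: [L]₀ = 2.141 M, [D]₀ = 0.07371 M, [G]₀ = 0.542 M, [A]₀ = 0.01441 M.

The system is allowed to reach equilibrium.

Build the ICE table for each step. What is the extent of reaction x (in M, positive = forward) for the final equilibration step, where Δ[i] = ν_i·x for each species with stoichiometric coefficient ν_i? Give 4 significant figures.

Q₀ = 0.01552 vs Keq = 0.3246 ⇒ Q<K, forward
Step 1:
                   L          D          G          A
  Initial      2.141    0.07371      0.542    0.01441
  Change    -0.02652   -0.02652    0.01768    0.01768
  Equil        2.114    0.04719     0.5597    0.03209
  solve Keq expr → x = 0.008839; check Q = 0.3246

x = 0.008839 M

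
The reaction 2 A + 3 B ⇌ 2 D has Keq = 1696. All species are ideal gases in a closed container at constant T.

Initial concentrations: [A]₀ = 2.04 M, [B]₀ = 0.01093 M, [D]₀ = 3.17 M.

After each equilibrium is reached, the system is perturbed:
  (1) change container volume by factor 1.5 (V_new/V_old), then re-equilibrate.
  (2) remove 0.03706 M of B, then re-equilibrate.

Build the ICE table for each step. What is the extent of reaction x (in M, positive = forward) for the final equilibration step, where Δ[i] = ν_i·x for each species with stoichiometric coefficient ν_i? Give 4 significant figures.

Q₀ = 1.8493e+06 vs Keq = 1696 ⇒ Q>K, reverse
Step 1:
                    A           B           D
  Initial        2.04     0.01093        3.17
  Change      0.06515     0.09772    -0.06515
  Equil         2.105      0.1087       3.105
  solve Keq expr → x = -0.03257; check Q = 1696
Then change container volume by factor 1.5 (V_new/V_old).
Step 2:
                    A           B           D
  Initial       1.403     0.07243        2.07
  Change      0.02284     0.03426    -0.02284
  Equil         1.426      0.1067       2.047
  solve Keq expr → x = -0.01142; check Q = 1696
Then remove 0.03706 M of B.
Step 3:
                    A           B           D
  Initial       1.426     0.06963       2.047
  Change       0.0234      0.0351     -0.0234
  Equil          1.45      0.1047       2.024
  solve Keq expr → x = -0.0117; check Q = 1696

x = -0.0117 M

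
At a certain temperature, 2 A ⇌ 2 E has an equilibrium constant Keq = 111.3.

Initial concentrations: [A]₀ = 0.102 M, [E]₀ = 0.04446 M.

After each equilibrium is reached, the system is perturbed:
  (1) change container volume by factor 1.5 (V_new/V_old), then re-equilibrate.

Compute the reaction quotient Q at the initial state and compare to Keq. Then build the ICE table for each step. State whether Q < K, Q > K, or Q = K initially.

Q₀ = 0.19; Q < K (proceeds forward)

Q₀ = 0.19 vs Keq = 111.3 ⇒ Q<K, forward
Step 1:
                  A         E
  Initial     0.102   0.04446
  Change   -0.08932   0.08932
  Equil     0.01268    0.1338
  solve Keq expr → x = 0.04466; check Q = 111.3
Then change container volume by factor 1.5 (V_new/V_old).
Step 2:
                  A         E
  Initial  0.008454   0.08919
  Change          0         0
  Equil    0.008454   0.08919
  solve Keq expr → x = 0; check Q = 111.3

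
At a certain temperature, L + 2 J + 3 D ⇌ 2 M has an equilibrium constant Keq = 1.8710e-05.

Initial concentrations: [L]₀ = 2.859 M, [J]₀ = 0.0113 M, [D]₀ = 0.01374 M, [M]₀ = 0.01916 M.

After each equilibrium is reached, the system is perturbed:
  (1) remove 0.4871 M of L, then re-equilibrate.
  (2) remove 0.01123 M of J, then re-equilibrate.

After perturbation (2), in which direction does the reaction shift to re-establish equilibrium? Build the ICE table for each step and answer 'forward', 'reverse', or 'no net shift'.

Direction: reverse

Q₀ = 3.8767e+05 vs Keq = 1.8710e-05 ⇒ Q>K, reverse
Step 1:
                   L          J          D          M
  init         2.859     0.0113    0.01374    0.01916
  Δ         0.009579    0.01916    0.02874   -0.01916
  eq           2.869    0.03046    0.04248 1.9535e-06
  solve Keq expr → x = -0.009579; check Q = 1.8710e-05
Then remove 0.4871 M of L.
Step 2:
                   L          J          D          M
  init         2.381    0.03046    0.04248 1.9535e-06
  Δ       8.6769e-08 1.7354e-07 2.6031e-07 -1.7354e-07
  eq           2.381    0.03046    0.04248 1.7799e-06
  solve Keq expr → x = -8.6769e-08; check Q = 1.8710e-05
Then remove 0.01123 M of J.
Step 3:
                   L          J          D          M
  init         2.381    0.01923    0.04248 1.7799e-06
  Δ       3.2809e-07 6.5618e-07 9.8427e-07 -6.5618e-07
  eq           2.381    0.01923    0.04248 1.1237e-06
  solve Keq expr → x = -3.2809e-07; check Q = 1.8710e-05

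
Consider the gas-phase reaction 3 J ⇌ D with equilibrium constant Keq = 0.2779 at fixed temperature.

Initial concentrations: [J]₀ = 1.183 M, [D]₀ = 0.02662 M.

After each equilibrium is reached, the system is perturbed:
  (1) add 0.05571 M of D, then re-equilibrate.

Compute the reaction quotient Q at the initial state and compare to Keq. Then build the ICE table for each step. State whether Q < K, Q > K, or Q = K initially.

Q₀ = 0.01608; Q < K (proceeds forward)

Q₀ = 0.01608 vs Keq = 0.2779 ⇒ Q<K, forward
Step 1:
                    J           D
  Initial       1.183     0.02662
  Change      -0.3693      0.1231
  Equil        0.8137      0.1497
  solve Keq expr → x = 0.1231; check Q = 0.2779
Then add 0.05571 M of D.
Step 2:
                    J           D
  Initial      0.8137      0.2054
  Change      0.06009    -0.02003
  Equil        0.8738      0.1854
  solve Keq expr → x = -0.02003; check Q = 0.2779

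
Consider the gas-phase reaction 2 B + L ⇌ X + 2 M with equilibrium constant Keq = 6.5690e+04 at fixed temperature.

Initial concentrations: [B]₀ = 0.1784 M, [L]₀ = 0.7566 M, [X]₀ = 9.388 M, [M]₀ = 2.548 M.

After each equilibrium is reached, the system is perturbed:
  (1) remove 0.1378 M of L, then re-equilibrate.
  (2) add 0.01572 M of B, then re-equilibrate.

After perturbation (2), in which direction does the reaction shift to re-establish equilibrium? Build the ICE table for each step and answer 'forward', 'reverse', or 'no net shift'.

Q₀ = 2531 vs Keq = 6.5690e+04 ⇒ Q<K, forward
Step 1:
                   B          L          X          M
  init        0.1784     0.7566      9.388      2.548
  Δ          -0.1395   -0.06975    0.06975     0.1395
  eq         0.03891     0.6869      9.458      2.687
  solve Keq expr → x = 0.06975; check Q = 6.5690e+04
Then remove 0.1378 M of L.
Step 2:
                   B          L          X          M
  init       0.03891     0.5491      9.458      2.687
  Δ         0.004445   0.002222  -0.002222  -0.004445
  eq         0.04335     0.5513      9.456      2.683
  solve Keq expr → x = -0.002222; check Q = 6.5690e+04
Then add 0.01572 M of B.
Step 3:
                   B          L          X          M
  init       0.05907     0.5513      9.456      2.683
  Δ         -0.01515  -0.007577   0.007577    0.01515
  eq         0.04392     0.5437      9.463      2.698
  solve Keq expr → x = 0.007577; check Q = 6.5690e+04

Direction: forward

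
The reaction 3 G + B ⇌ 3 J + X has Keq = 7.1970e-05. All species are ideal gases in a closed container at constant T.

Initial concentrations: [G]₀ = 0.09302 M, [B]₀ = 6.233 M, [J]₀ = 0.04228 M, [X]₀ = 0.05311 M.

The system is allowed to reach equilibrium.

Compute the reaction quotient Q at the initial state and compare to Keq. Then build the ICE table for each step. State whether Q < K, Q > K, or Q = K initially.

Q₀ = 8.0012e-04; Q > K (proceeds reverse)

Q₀ = 8.0012e-04 vs Keq = 7.1970e-05 ⇒ Q>K, reverse
Step 1:
                  G         B         J         X
  Initial   0.09302     6.233   0.04228   0.05311
  Change    0.01858  0.006195  -0.01858 -0.006195
  Equil      0.1116     6.239    0.0237   0.04692
  solve Keq expr → x = -0.006195; check Q = 7.1970e-05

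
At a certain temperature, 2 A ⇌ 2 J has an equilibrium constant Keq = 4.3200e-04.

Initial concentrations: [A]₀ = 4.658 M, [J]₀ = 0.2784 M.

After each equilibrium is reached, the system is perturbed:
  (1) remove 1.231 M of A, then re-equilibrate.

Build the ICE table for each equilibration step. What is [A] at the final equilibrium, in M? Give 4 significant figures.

Q₀ = 0.003572 vs Keq = 4.3200e-04 ⇒ Q>K, reverse
Step 1:
                    A           J
  init          4.658      0.2784
  Δ            0.1779     -0.1779
  eq            4.836      0.1005
  solve Keq expr → x = -0.08894; check Q = 4.3200e-04
Then remove 1.231 M of A.
Step 2:
                    A           J
  init          3.605      0.1005
  Δ           0.02506    -0.02506
  eq             3.63     0.07545
  solve Keq expr → x = -0.01253; check Q = 4.3200e-04

[A]_eq = 3.63 M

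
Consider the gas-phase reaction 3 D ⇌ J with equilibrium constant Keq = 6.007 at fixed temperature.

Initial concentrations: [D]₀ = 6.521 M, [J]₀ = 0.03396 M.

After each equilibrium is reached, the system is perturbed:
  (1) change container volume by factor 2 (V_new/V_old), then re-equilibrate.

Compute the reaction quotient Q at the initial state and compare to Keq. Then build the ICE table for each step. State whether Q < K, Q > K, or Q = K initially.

Q₀ = 1.2247e-04 vs Keq = 6.007 ⇒ Q<K, forward
Step 1:
                    D           J
  Initial       6.521     0.03396
  Change       -5.831       1.944
  Equil        0.6905       1.977
  solve Keq expr → x = 1.944; check Q = 6.007
Then change container volume by factor 2 (V_new/V_old).
Step 2:
                    D           J
  Initial      0.3452      0.9887
  Change       0.1908    -0.06359
  Equil         0.536      0.9251
  solve Keq expr → x = -0.06359; check Q = 6.007

Q₀ = 1.2247e-04; Q < K (proceeds forward)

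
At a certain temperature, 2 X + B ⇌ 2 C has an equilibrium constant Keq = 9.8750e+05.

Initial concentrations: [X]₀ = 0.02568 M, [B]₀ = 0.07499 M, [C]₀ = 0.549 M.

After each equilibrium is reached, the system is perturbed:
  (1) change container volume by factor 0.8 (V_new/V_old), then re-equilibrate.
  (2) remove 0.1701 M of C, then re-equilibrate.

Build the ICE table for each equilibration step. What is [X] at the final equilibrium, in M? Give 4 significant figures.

[X]_eq = 0.00196 M

Q₀ = 6095 vs Keq = 9.8750e+05 ⇒ Q<K, forward
Step 1:
                   X          B          C
  I          0.02568    0.07499      0.549
  C         -0.02339    -0.0117    0.02339
  E         0.002289    0.06329     0.5724
  solve Keq expr → x = 0.0117; check Q = 9.8750e+05
Then change container volume by factor 0.8 (V_new/V_old).
Step 2:
                   X          B          C
  I         0.002862    0.07912     0.7155
  C       -2.9865e-04 -1.4932e-04 2.9865e-04
  E         0.002563    0.07897     0.7158
  solve Keq expr → x = 1.4932e-04; check Q = 9.8750e+05
Then remove 0.1701 M of C.
Step 3:
                   X          B          C
  I         0.002563    0.07897     0.5457
  C       -6.0322e-04 -3.0161e-04 6.0322e-04
  E          0.00196    0.07867     0.5463
  solve Keq expr → x = 3.0161e-04; check Q = 9.8750e+05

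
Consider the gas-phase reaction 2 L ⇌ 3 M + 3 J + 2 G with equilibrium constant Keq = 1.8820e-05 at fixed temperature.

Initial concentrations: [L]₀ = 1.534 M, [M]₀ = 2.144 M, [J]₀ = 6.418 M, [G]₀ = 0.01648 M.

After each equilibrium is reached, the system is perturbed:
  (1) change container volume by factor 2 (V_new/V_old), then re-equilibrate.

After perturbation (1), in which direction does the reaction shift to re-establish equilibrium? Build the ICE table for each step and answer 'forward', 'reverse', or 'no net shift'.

Q₀ = 0.3007 vs Keq = 1.8820e-05 ⇒ Q>K, reverse
Step 1:
                   L          M          J          G
  init         1.534      2.144      6.418    0.01648
  Δ          0.01635   -0.02452   -0.02452   -0.01635
  eq            1.55      2.119      6.393 1.3483e-04
  solve Keq expr → x = -0.008173; check Q = 1.8820e-05
Then change container volume by factor 2 (V_new/V_old).
Step 2:
                   L          M          J          G
  init        0.7752       1.06      3.197 6.7415e-05
  Δ       -4.7086e-04 7.0629e-04 7.0629e-04 4.7086e-04
  eq          0.7747       1.06      3.197 5.3828e-04
  solve Keq expr → x = 2.3543e-04; check Q = 1.8820e-05

Direction: forward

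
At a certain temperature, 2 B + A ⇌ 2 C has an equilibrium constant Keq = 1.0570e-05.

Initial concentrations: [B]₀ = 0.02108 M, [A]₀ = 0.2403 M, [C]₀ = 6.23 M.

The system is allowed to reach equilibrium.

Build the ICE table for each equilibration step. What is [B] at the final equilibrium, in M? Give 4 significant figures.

Q₀ = 3.6348e+05 vs Keq = 1.0570e-05 ⇒ Q>K, reverse
Step 1:
                   B          A          C
  init       0.02108     0.2403       6.23
  Δ            6.193      3.097     -6.193
  eq           6.214      3.337    0.03691
  solve Keq expr → x = -3.097; check Q = 1.0570e-05

[B]_eq = 6.214 M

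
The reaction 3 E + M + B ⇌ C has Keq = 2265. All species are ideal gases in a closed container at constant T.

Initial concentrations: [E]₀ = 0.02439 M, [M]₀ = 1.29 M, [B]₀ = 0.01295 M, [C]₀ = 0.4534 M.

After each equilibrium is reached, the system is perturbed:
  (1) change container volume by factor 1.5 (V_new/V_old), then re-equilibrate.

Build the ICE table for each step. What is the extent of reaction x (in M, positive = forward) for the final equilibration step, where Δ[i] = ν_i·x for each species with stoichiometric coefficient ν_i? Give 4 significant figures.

x = -0.01499 M

Q₀ = 1.8706e+06 vs Keq = 2265 ⇒ Q>K, reverse
Step 1:
                  E         M         B         C
  I         0.02439      1.29   0.01295    0.4534
  C          0.1148   0.03826   0.03826  -0.03826
  E          0.1392     1.328   0.05121    0.4151
  solve Keq expr → x = -0.03826; check Q = 2265
Then change container volume by factor 1.5 (V_new/V_old).
Step 2:
                  E         M         B         C
  I         0.09277    0.8855   0.03414    0.2768
  C         0.04496   0.01499   0.01499  -0.01499
  E          0.1377    0.9005   0.04912    0.2618
  solve Keq expr → x = -0.01499; check Q = 2265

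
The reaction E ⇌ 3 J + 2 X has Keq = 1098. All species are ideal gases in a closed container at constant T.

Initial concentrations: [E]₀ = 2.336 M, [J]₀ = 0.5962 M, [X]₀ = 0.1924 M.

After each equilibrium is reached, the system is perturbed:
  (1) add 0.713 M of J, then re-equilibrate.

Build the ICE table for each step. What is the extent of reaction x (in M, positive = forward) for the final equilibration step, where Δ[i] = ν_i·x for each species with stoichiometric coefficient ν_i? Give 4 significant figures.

Q₀ = 0.003358 vs Keq = 1098 ⇒ Q<K, forward
Step 1:
                    E           J           X
  Initial       2.336      0.5962      0.1924
  Change       -1.409       4.228       2.818
  Equil        0.9268       4.824       3.011
  solve Keq expr → x = 1.409; check Q = 1098
Then add 0.713 M of J.
Step 2:
                    E           J           X
  Initial      0.9268       5.537       3.011
  Change       0.1016     -0.3047     -0.2032
  Equil         1.028       5.232       2.808
  solve Keq expr → x = -0.1016; check Q = 1098

x = -0.1016 M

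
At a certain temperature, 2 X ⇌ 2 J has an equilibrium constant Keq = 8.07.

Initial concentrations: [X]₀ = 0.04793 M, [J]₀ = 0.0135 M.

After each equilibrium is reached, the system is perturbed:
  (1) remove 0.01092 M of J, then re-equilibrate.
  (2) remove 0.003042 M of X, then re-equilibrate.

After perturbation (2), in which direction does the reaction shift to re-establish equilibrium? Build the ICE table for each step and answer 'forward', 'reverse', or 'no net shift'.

Direction: reverse

Q₀ = 0.07933 vs Keq = 8.07 ⇒ Q<K, forward
Step 1:
                  X         J
  init      0.04793    0.0135
  Δ        -0.03194   0.03194
  eq        0.01599   0.04544
  solve Keq expr → x = 0.01597; check Q = 8.07
Then remove 0.01092 M of J.
Step 2:
                  X         J
  init      0.01599   0.03452
  Δ       -0.002843  0.002843
  eq        0.01315   0.03736
  solve Keq expr → x = 0.001422; check Q = 8.07
Then remove 0.003042 M of X.
Step 3:
                  X         J
  init      0.01011   0.03736
  Δ         0.00225  -0.00225
  eq        0.01236   0.03511
  solve Keq expr → x = -0.001125; check Q = 8.07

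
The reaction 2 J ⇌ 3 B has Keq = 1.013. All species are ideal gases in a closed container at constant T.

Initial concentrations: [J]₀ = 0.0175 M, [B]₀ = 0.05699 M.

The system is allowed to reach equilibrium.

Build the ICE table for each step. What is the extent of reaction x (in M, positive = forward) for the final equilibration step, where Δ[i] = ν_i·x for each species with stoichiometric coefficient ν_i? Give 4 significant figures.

x = 0.001291 M

Q₀ = 0.6044 vs Keq = 1.013 ⇒ Q<K, forward
Step 1:
                   J          B
  init        0.0175    0.05699
  Δ        -0.002582   0.003873
  eq         0.01492    0.06086
  solve Keq expr → x = 0.001291; check Q = 1.013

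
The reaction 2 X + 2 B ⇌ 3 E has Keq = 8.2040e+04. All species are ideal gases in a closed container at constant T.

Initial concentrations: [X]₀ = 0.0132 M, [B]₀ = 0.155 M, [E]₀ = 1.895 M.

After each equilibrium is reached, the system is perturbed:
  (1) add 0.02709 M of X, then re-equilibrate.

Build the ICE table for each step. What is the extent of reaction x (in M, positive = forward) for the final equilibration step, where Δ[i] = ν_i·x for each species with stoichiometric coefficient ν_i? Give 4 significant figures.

x = 0.01011 M

Q₀ = 1.6256e+06 vs Keq = 8.2040e+04 ⇒ Q>K, reverse
Step 1:
                   X          B          E
  I           0.0132      0.155      1.895
  C          0.03328    0.03328   -0.04991
  E          0.04648     0.1883      1.845
  solve Keq expr → x = -0.01664; check Q = 8.2040e+04
Then add 0.02709 M of X.
Step 2:
                   X          B          E
  I          0.07357     0.1883      1.845
  C         -0.02021   -0.02021    0.03032
  E          0.05335     0.1681      1.875
  solve Keq expr → x = 0.01011; check Q = 8.2040e+04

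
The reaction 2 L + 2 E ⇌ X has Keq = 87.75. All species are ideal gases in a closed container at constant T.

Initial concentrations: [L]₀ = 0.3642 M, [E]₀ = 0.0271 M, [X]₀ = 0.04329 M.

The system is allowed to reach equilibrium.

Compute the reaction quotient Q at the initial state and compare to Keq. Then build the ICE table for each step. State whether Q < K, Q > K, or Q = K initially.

Q₀ = 444.4; Q > K (proceeds reverse)

Q₀ = 444.4 vs Keq = 87.75 ⇒ Q>K, reverse
Step 1:
                  L         E         X
  Initial    0.3642    0.0271   0.04329
  Change    0.02238   0.02238  -0.01119
  Equil      0.3866   0.04948    0.0321
  solve Keq expr → x = -0.01119; check Q = 87.75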